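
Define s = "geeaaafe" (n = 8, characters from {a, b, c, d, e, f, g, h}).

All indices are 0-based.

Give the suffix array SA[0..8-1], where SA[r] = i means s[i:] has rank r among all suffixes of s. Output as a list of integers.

rank→(start, suffix):
  0 → (3, 'aaafe')
  1 → (4, 'aafe')
  2 → (5, 'afe')
  3 → (7, 'e')
  4 → (2, 'eaaafe')
  5 → (1, 'eeaaafe')
  6 → (6, 'fe')
  7 → (0, 'geeaaafe')

[3, 4, 5, 7, 2, 1, 6, 0]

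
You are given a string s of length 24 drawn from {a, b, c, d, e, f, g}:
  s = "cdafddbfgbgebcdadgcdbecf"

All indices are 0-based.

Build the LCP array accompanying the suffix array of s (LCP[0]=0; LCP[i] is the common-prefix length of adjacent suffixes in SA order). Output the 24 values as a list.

sorted suffixes:
  #0 SA[0]=15  'adgcdbecf'
  #1 SA[1]=2  'afddbfgbgebcdadgcdbecf'
  #2 SA[2]=12  'bcdadgcdbecf'
  #3 SA[3]=20  'becf'
  #4 SA[4]=6  'bfgbgebcdadgcdbecf'
  #5 SA[5]=9  'bgebcdadgcdbecf'
  #6 SA[6]=13  'cdadgcdbecf'
  #7 SA[7]=0  'cdafddbfgbgebcdadgcdbecf'
  #8 SA[8]=18  'cdbecf'
  #9 SA[9]=22  'cf'
  #10 SA[10]=14  'dadgcdbecf'
  #11 SA[11]=1  'dafddbfgbgebcdadgcdbecf'
  #12 SA[12]=19  'dbecf'
  #13 SA[13]=5  'dbfgbgebcdadgcdbecf'
  #14 SA[14]=4  'ddbfgbgebcdadgcdbecf'
  #15 SA[15]=16  'dgcdbecf'
  #16 SA[16]=11  'ebcdadgcdbecf'
  #17 SA[17]=21  'ecf'
  #18 SA[18]=23  'f'
  #19 SA[19]=3  'fddbfgbgebcdadgcdbecf'
  #20 SA[20]=7  'fgbgebcdadgcdbecf'
  #21 SA[21]=8  'gbgebcdadgcdbecf'
  #22 SA[22]=17  'gcdbecf'
  #23 SA[23]=10  'gebcdadgcdbecf'

SA = [15, 2, 12, 20, 6, 9, 13, 0, 18, 22, 14, 1, 19, 5, 4, 16, 11, 21, 23, 3, 7, 8, 17, 10]
[i] adj suffixes → lcp
  [1] 15/2 → 1 ('a')
  [2] 2/12 → 0 ('')
  [3] 12/20 → 1 ('b')
  [4] 20/6 → 1 ('b')
  [5] 6/9 → 1 ('b')
  [6] 9/13 → 0 ('')
  [7] 13/0 → 3 ('cda')
  [8] 0/18 → 2 ('cd')
  [9] 18/22 → 1 ('c')
  [10] 22/14 → 0 ('')
  [11] 14/1 → 2 ('da')
  [12] 1/19 → 1 ('d')
  [13] 19/5 → 2 ('db')
  [14] 5/4 → 1 ('d')
  [15] 4/16 → 1 ('d')
  [16] 16/11 → 0 ('')
  [17] 11/21 → 1 ('e')
  [18] 21/23 → 0 ('')
  [19] 23/3 → 1 ('f')
  [20] 3/7 → 1 ('f')
  [21] 7/8 → 0 ('')
  [22] 8/17 → 1 ('g')
  [23] 17/10 → 1 ('g')

[0, 1, 0, 1, 1, 1, 0, 3, 2, 1, 0, 2, 1, 2, 1, 1, 0, 1, 0, 1, 1, 0, 1, 1]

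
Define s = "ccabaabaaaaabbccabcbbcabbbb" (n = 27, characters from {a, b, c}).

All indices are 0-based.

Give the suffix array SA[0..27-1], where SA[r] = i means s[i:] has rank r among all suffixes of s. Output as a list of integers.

sorted suffixes:
  #0 SA[0]=7  'aaaaabbccabcbbcabbbb'
  #1 SA[1]=8  'aaaabbccabcbbcabbbb'
  #2 SA[2]=9  'aaabbccabcbbcabbbb'
  #3 SA[3]=4  'aabaaaaabbccabcbbcabbbb'
  #4 SA[4]=10  'aabbccabcbbcabbbb'
  #5 SA[5]=5  'abaaaaabbccabcbbcabbbb'
  #6 SA[6]=2  'abaabaaaaabbccabcbbcabbbb'
  #7 SA[7]=22  'abbbb'
  #8 SA[8]=11  'abbccabcbbcabbbb'
  #9 SA[9]=16  'abcbbcabbbb'
  #10 SA[10]=26  'b'
  #11 SA[11]=6  'baaaaabbccabcbbcabbbb'
  #12 SA[12]=3  'baabaaaaabbccabcbbcabbbb'
  #13 SA[13]=25  'bb'
  #14 SA[14]=24  'bbb'
  #15 SA[15]=23  'bbbb'
  #16 SA[16]=19  'bbcabbbb'
  #17 SA[17]=12  'bbccabcbbcabbbb'
  #18 SA[18]=20  'bcabbbb'
  #19 SA[19]=17  'bcbbcabbbb'
  #20 SA[20]=13  'bccabcbbcabbbb'
  #21 SA[21]=1  'cabaabaaaaabbccabcbbcabbbb'
  #22 SA[22]=21  'cabbbb'
  #23 SA[23]=15  'cabcbbcabbbb'
  #24 SA[24]=18  'cbbcabbbb'
  #25 SA[25]=0  'ccabaabaaaaabbccabcbbcabbbb'
  #26 SA[26]=14  'ccabcbbcabbbb'

[7, 8, 9, 4, 10, 5, 2, 22, 11, 16, 26, 6, 3, 25, 24, 23, 19, 12, 20, 17, 13, 1, 21, 15, 18, 0, 14]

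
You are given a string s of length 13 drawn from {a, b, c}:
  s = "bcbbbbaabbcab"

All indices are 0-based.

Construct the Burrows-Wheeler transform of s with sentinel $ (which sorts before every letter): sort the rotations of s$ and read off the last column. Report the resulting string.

rank  rotation        last
    0  $bcbbbbaabbcab  b
    1  aabbcab$bcbbbb  b
    2  ab$bcbbbbaabbc  c
    3  abbcab$bcbbbba  a
    4  b$bcbbbbaabbca  a
    5  baabbcab$bcbbb  b
    6  bbaabbcab$bcbb  b
    7  bbbaabbcab$bcb  b
    8  bbbbaabbcab$bc  c
    9  bbcab$bcbbbbaa  a
   10  bcab$bcbbbbaab  b
   11  bcbbbbaabbcab$  $
   12  cab$bcbbbbaabb  b
   13  cbbbbaabbcab$b  b

bbcaabbbcab$bb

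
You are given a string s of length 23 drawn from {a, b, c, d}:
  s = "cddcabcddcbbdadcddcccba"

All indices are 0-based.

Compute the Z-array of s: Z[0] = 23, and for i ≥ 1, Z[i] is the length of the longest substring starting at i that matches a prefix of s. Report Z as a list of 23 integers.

[23, 0, 0, 1, 0, 0, 4, 0, 0, 1, 0, 0, 0, 0, 0, 4, 0, 0, 1, 1, 1, 0, 0]

Z[0]=23
i=1: fresh scan; Z[1]=0
i=2: fresh scan; Z[2]=0
i=3: fresh scan; Z[3]=1 grow→box=[3,4)
i=4: fresh scan; Z[4]=0
i=5: fresh scan; Z[5]=0
i=6: fresh scan; Z[6]=4 grow→box=[6,10)
i=7: min(r-i=3, Z[1]=0)=0; Z[7]=0
i=8: min(r-i=2, Z[2]=0)=0; Z[8]=0
i=9: min(r-i=1, Z[3]=1)=1; Z[9]=1
i=10: fresh scan; Z[10]=0
i=11: fresh scan; Z[11]=0
i=12: fresh scan; Z[12]=0
i=13: fresh scan; Z[13]=0
i=14: fresh scan; Z[14]=0
i=15: fresh scan; Z[15]=4 grow→box=[15,19)
i=16: min(r-i=3, Z[1]=0)=0; Z[16]=0
i=17: min(r-i=2, Z[2]=0)=0; Z[17]=0
i=18: min(r-i=1, Z[3]=1)=1; Z[18]=1
i=19: fresh scan; Z[19]=1 grow→box=[19,20)
i=20: fresh scan; Z[20]=1 grow→box=[20,21)
i=21: fresh scan; Z[21]=0
i=22: fresh scan; Z[22]=0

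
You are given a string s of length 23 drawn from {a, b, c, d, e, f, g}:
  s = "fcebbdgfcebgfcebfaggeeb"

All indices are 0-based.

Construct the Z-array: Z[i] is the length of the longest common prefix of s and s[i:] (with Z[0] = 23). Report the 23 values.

[23, 0, 0, 0, 0, 0, 0, 4, 0, 0, 0, 0, 4, 0, 0, 0, 1, 0, 0, 0, 0, 0, 0]

Z[0]=23
i=1: i≥r, start 0; Z[1]=0
i=2: i≥r, start 0; Z[2]=0
i=3: i≥r, start 0; Z[3]=0
i=4: i≥r, start 0; Z[4]=0
i=5: i≥r, start 0; Z[5]=0
i=6: i≥r, start 0; Z[6]=0
i=7: i≥r, start 0; Z[7]=4 scan→box=[7,11)
i=8: min(r-i=3, Z[1]=0)=0; Z[8]=0
i=9: min(r-i=2, Z[2]=0)=0; Z[9]=0
i=10: min(r-i=1, Z[3]=0)=0; Z[10]=0
i=11: i≥r, start 0; Z[11]=0
i=12: i≥r, start 0; Z[12]=4 scan→box=[12,16)
i=13: min(r-i=3, Z[1]=0)=0; Z[13]=0
i=14: min(r-i=2, Z[2]=0)=0; Z[14]=0
i=15: min(r-i=1, Z[3]=0)=0; Z[15]=0
i=16: i≥r, start 0; Z[16]=1 scan→box=[16,17)
i=17: i≥r, start 0; Z[17]=0
i=18: i≥r, start 0; Z[18]=0
i=19: i≥r, start 0; Z[19]=0
i=20: i≥r, start 0; Z[20]=0
i=21: i≥r, start 0; Z[21]=0
i=22: i≥r, start 0; Z[22]=0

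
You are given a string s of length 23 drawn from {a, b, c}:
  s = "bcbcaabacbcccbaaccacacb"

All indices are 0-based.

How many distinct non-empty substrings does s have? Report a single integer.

239

rank | idx | suffix
   0 |   4 | aabacbcccbaaccacacb
   1 |  14 | aaccacacb
   2 |   5 | abacbcccbaaccacacb
   3 |  18 | acacb
   4 |  20 | acb
   5 |   7 | acbcccbaaccacacb
   6 |  15 | accacacb
   7 |  22 | b
   8 |  13 | baaccacacb
   9 |   6 | bacbcccbaaccacacb
  10 |   2 | bcaabacbcccbaaccacacb
  11 |   0 | bcbcaabacbcccbaaccacacb
  12 |   9 | bcccbaaccacacb
  13 |   3 | caabacbcccbaaccacacb
  14 |  17 | cacacb
  15 |  19 | cacb
  16 |  21 | cb
  17 |  12 | cbaaccacacb
  18 |   1 | cbcaabacbcccbaaccacacb
  19 |   8 | cbcccbaaccacacb
  20 |  16 | ccacacb
  21 |  11 | ccbaaccacacb
  22 |  10 | cccbaaccacacb

SA = [4, 14, 5, 18, 20, 7, 15, 22, 13, 6, 2, 0, 9, 3, 17, 19, 21, 12, 1, 8, 16, 11, 10]
i: (SA[i-1],SA[i]) lcp shared
  1: (4,14) 2 'aa'
  2: (14,5) 1 'a'
  3: (5,18) 1 'a'
  4: (18,20) 2 'ac'
  5: (20,7) 3 'acb'
  6: (7,15) 2 'ac'
  7: (15,22) 0 ''
  8: (22,13) 1 'b'
  9: (13,6) 2 'ba'
  10: (6,2) 1 'b'
  11: (2,0) 2 'bc'
  12: (0,9) 2 'bc'
  13: (9,3) 0 ''
  14: (3,17) 2 'ca'
  15: (17,19) 3 'cac'
  16: (19,21) 1 'c'
  17: (21,12) 2 'cb'
  18: (12,1) 2 'cb'
  19: (1,8) 3 'cbc'
  20: (8,16) 1 'c'
  21: (16,11) 2 'cc'
  22: (11,10) 2 'cc'

n(n+1)/2 = 23·24/2 = 276
Σ LCP = 0 + 2 + 1 + 1 + 2 + 3 + 2 + 0 + 1 + 2 + 1 + 2 + 2 + 0 + 2 + 3 + 1 + 2 + 2 + 3 + 1 + 2 + 2 = 37
distinct = 276 − 37 = 239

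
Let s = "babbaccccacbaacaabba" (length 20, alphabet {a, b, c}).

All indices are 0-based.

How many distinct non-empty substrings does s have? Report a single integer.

178

rank→(start, suffix):
  0 → (19, 'a')
  1 → (15, 'aabba')
  2 → (12, 'aacaabba')
  3 → (16, 'abba')
  4 → (1, 'abbaccccacbaacaabba')
  5 → (13, 'acaabba')
  6 → (9, 'acbaacaabba')
  7 → (4, 'accccacbaacaabba')
  8 → (18, 'ba')
  9 → (11, 'baacaabba')
  10 → (0, 'babbaccccacbaacaabba')
  11 → (3, 'baccccacbaacaabba')
  12 → (17, 'bba')
  13 → (2, 'bbaccccacbaacaabba')
  14 → (14, 'caabba')
  15 → (8, 'cacbaacaabba')
  16 → (10, 'cbaacaabba')
  17 → (7, 'ccacbaacaabba')
  18 → (6, 'cccacbaacaabba')
  19 → (5, 'ccccacbaacaabba')

SA = [19, 15, 12, 16, 1, 13, 9, 4, 18, 11, 0, 3, 17, 2, 14, 8, 10, 7, 6, 5]
[i] adj suffixes → lcp
  [1] 19/15 → 1 ('a')
  [2] 15/12 → 2 ('aa')
  [3] 12/16 → 1 ('a')
  [4] 16/1 → 4 ('abba')
  [5] 1/13 → 1 ('a')
  [6] 13/9 → 2 ('ac')
  [7] 9/4 → 2 ('ac')
  [8] 4/18 → 0 ('')
  [9] 18/11 → 2 ('ba')
  [10] 11/0 → 2 ('ba')
  [11] 0/3 → 2 ('ba')
  [12] 3/17 → 1 ('b')
  [13] 17/2 → 3 ('bba')
  [14] 2/14 → 0 ('')
  [15] 14/8 → 2 ('ca')
  [16] 8/10 → 1 ('c')
  [17] 10/7 → 1 ('c')
  [18] 7/6 → 2 ('cc')
  [19] 6/5 → 3 ('ccc')

n(n+1)/2 = 20·21/2 = 210
Σ LCP = 0 + 1 + 2 + 1 + 4 + 1 + 2 + 2 + 0 + 2 + 2 + 2 + 1 + 3 + 0 + 2 + 1 + 1 + 2 + 3 = 32
distinct = 210 − 32 = 178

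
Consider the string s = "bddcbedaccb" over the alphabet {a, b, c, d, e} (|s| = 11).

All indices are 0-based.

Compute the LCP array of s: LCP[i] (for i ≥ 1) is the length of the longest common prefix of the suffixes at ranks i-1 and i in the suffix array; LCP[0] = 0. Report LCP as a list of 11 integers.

[0, 0, 1, 1, 0, 2, 1, 0, 1, 1, 0]

rank | idx | suffix
   0 |   7 | accb
   1 |  10 | b
   2 |   0 | bddcbedaccb
   3 |   4 | bedaccb
   4 |   9 | cb
   5 |   3 | cbedaccb
   6 |   8 | ccb
   7 |   6 | daccb
   8 |   2 | dcbedaccb
   9 |   1 | ddcbedaccb
  10 |   5 | edaccb

SA = [7, 10, 0, 4, 9, 3, 8, 6, 2, 1, 5]
[i] adj suffixes → lcp
  [1] 7/10 → 0 ('')
  [2] 10/0 → 1 ('b')
  [3] 0/4 → 1 ('b')
  [4] 4/9 → 0 ('')
  [5] 9/3 → 2 ('cb')
  [6] 3/8 → 1 ('c')
  [7] 8/6 → 0 ('')
  [8] 6/2 → 1 ('d')
  [9] 2/1 → 1 ('d')
  [10] 1/5 → 0 ('')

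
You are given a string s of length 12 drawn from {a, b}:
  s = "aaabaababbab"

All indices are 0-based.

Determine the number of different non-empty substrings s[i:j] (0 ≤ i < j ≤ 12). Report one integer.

sorted suffixes:
  #0 SA[0]=0  'aaabaababbab'
  #1 SA[1]=1  'aabaababbab'
  #2 SA[2]=4  'aababbab'
  #3 SA[3]=10  'ab'
  #4 SA[4]=2  'abaababbab'
  #5 SA[5]=5  'ababbab'
  #6 SA[6]=7  'abbab'
  #7 SA[7]=11  'b'
  #8 SA[8]=3  'baababbab'
  #9 SA[9]=9  'bab'
  #10 SA[10]=6  'babbab'
  #11 SA[11]=8  'bbab'

SA = [0, 1, 4, 10, 2, 5, 7, 11, 3, 9, 6, 8]
i: (SA[i-1],SA[i]) lcp shared
  1: (0,1) 2 'aa'
  2: (1,4) 4 'aaba'
  3: (4,10) 1 'a'
  4: (10,2) 2 'ab'
  5: (2,5) 3 'aba'
  6: (5,7) 2 'ab'
  7: (7,11) 0 ''
  8: (11,3) 1 'b'
  9: (3,9) 2 'ba'
  10: (9,6) 3 'bab'
  11: (6,8) 1 'b'

n(n+1)/2 = 12·13/2 = 78
Σ LCP = 0 + 2 + 4 + 1 + 2 + 3 + 2 + 0 + 1 + 2 + 3 + 1 = 21
distinct = 78 − 21 = 57

57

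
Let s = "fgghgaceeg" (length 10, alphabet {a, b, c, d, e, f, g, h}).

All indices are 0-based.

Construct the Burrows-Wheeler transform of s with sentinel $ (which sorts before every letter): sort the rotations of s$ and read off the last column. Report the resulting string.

ggace$ehfgg

rank  rotation     last
    0  $fgghgaceeg  g
    1  aceeg$fgghg  g
    2  ceeg$fgghga  a
    3  eeg$fgghgac  c
    4  eg$fgghgace  e
    5  fgghgaceeg$  $
    6  g$fgghgacee  e
    7  gaceeg$fggh  h
    8  gghgaceeg$f  f
    9  ghgaceeg$fg  g
   10  hgaceeg$fgg  g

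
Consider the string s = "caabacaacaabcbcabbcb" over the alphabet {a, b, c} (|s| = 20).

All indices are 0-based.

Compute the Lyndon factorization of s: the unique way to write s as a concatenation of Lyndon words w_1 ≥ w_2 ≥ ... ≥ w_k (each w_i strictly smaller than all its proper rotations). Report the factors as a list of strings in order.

["c", "aabacaacaabcbcabbcb"]

emit factor 1: 'c' (i=0, period=1)
emit factor 2: 'aabacaacaabcbcabbcb' (i=1, period=19)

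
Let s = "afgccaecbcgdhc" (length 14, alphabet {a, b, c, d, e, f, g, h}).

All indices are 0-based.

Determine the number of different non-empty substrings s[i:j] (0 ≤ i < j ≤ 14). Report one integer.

rank | idx | suffix
   0 |   5 | aecbcgdhc
   1 |   0 | afgccaecbcgdhc
   2 |   8 | bcgdhc
   3 |  13 | c
   4 |   4 | caecbcgdhc
   5 |   7 | cbcgdhc
   6 |   3 | ccaecbcgdhc
   7 |   9 | cgdhc
   8 |  11 | dhc
   9 |   6 | ecbcgdhc
  10 |   1 | fgccaecbcgdhc
  11 |   2 | gccaecbcgdhc
  12 |  10 | gdhc
  13 |  12 | hc

SA = [5, 0, 8, 13, 4, 7, 3, 9, 11, 6, 1, 2, 10, 12]
[i] adj suffixes → lcp
  [1] 5/0 → 1 ('a')
  [2] 0/8 → 0 ('')
  [3] 8/13 → 0 ('')
  [4] 13/4 → 1 ('c')
  [5] 4/7 → 1 ('c')
  [6] 7/3 → 1 ('c')
  [7] 3/9 → 1 ('c')
  [8] 9/11 → 0 ('')
  [9] 11/6 → 0 ('')
  [10] 6/1 → 0 ('')
  [11] 1/2 → 0 ('')
  [12] 2/10 → 1 ('g')
  [13] 10/12 → 0 ('')

n(n+1)/2 = 14·15/2 = 105
Σ LCP = 0 + 1 + 0 + 0 + 1 + 1 + 1 + 1 + 0 + 0 + 0 + 0 + 1 + 0 = 6
distinct = 105 − 6 = 99

99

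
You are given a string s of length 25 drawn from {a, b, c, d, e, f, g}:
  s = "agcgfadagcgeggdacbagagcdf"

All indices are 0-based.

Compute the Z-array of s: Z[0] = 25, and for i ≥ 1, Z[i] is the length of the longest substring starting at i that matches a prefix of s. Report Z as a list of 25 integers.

[25, 0, 0, 0, 0, 1, 0, 4, 0, 0, 0, 0, 0, 0, 0, 1, 0, 0, 2, 0, 3, 0, 0, 0, 0]

Z[0]=25
i=1: outside box; Z[1]=0
i=2: outside box; Z[2]=0
i=3: outside box; Z[3]=0
i=4: outside box; Z[4]=0
i=5: outside box; Z[5]=1 grow→box=[5,6)
i=6: outside box; Z[6]=0
i=7: outside box; Z[7]=4 grow→box=[7,11)
i=8: min(r-i=3, Z[1]=0)=0; Z[8]=0
i=9: min(r-i=2, Z[2]=0)=0; Z[9]=0
i=10: min(r-i=1, Z[3]=0)=0; Z[10]=0
i=11: outside box; Z[11]=0
i=12: outside box; Z[12]=0
i=13: outside box; Z[13]=0
i=14: outside box; Z[14]=0
i=15: outside box; Z[15]=1 grow→box=[15,16)
i=16: outside box; Z[16]=0
i=17: outside box; Z[17]=0
i=18: outside box; Z[18]=2 grow→box=[18,20)
i=19: min(r-i=1, Z[1]=0)=0; Z[19]=0
i=20: outside box; Z[20]=3 grow→box=[20,23)
i=21: min(r-i=2, Z[1]=0)=0; Z[21]=0
i=22: min(r-i=1, Z[2]=0)=0; Z[22]=0
i=23: outside box; Z[23]=0
i=24: outside box; Z[24]=0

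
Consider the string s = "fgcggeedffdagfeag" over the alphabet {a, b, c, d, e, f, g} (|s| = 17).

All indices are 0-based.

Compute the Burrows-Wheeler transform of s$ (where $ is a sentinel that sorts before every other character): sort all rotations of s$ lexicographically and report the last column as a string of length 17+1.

gedgfefegfgd$afgac

rank  rotation            last
    0  $fgcggeedffdagfeag  g
    1  ag$fgcggeedffdagfe  e
    2  agfeag$fgcggeedffd  d
    3  cggeedffdagfeag$fg  g
    4  dagfeag$fgcggeedff  f
    5  dffdagfeag$fgcggee  e
    6  eag$fgcggeedffdagf  f
    7  edffdagfeag$fgcgge  e
    8  eedffdagfeag$fgcgg  g
    9  fdagfeag$fgcggeedf  f
   10  feag$fgcggeedffdag  g
   11  ffdagfeag$fgcggeed  d
   12  fgcggeedffdagfeag$  $
   13  g$fgcggeedffdagfea  a
   14  gcggeedffdagfeag$f  f
   15  geedffdagfeag$fgcg  g
   16  gfeag$fgcggeedffda  a
   17  ggeedffdagfeag$fgc  c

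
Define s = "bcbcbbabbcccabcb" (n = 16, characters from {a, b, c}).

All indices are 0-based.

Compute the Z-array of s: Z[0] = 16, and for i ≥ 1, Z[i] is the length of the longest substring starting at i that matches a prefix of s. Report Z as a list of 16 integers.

[16, 0, 3, 0, 1, 1, 0, 1, 2, 0, 0, 0, 0, 3, 0, 1]

Z[0]=16
i=1: i≥r, start 0; Z[1]=0
i=2: i≥r, start 0; Z[2]=3 extend→box=[2,5)
i=3: min(r-i=2, Z[1]=0)=0; Z[3]=0
i=4: min(r-i=1, Z[2]=3)=1; Z[4]=1
i=5: i≥r, start 0; Z[5]=1 extend→box=[5,6)
i=6: i≥r, start 0; Z[6]=0
i=7: i≥r, start 0; Z[7]=1 extend→box=[7,8)
i=8: i≥r, start 0; Z[8]=2 extend→box=[8,10)
i=9: min(r-i=1, Z[1]=0)=0; Z[9]=0
i=10: i≥r, start 0; Z[10]=0
i=11: i≥r, start 0; Z[11]=0
i=12: i≥r, start 0; Z[12]=0
i=13: i≥r, start 0; Z[13]=3 extend→box=[13,16)
i=14: min(r-i=2, Z[1]=0)=0; Z[14]=0
i=15: min(r-i=1, Z[2]=3)=1; Z[15]=1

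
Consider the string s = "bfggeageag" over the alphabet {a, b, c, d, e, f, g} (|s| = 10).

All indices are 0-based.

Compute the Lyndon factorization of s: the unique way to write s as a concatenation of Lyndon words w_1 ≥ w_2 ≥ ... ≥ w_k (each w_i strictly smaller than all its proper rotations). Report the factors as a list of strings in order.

["bfgge", "age", "ag"]

emit factor 1: 'bfgge' (i=0, period=5)
emit factor 2: 'age' (i=5, period=3)
emit factor 3: 'ag' (i=8, period=2)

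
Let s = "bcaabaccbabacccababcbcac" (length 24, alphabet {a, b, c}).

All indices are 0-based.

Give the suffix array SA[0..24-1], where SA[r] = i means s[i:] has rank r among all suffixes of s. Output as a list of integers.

rank | idx | suffix
   0 |   2 | aabaccbabacccababcbcac
   1 |  15 | ababcbcac
   2 |   3 | abaccbabacccababcbcac
   3 |   9 | abacccababcbcac
   4 |  17 | abcbcac
   5 |  22 | ac
   6 |   5 | accbabacccababcbcac
   7 |  11 | acccababcbcac
   8 |   8 | babacccababcbcac
   9 |  16 | babcbcac
  10 |   4 | baccbabacccababcbcac
  11 |  10 | bacccababcbcac
  12 |   0 | bcaabaccbabacccababcbcac
  13 |  20 | bcac
  14 |  18 | bcbcac
  15 |  23 | c
  16 |   1 | caabaccbabacccababcbcac
  17 |  14 | cababcbcac
  18 |  21 | cac
  19 |   7 | cbabacccababcbcac
  20 |  19 | cbcac
  21 |  13 | ccababcbcac
  22 |   6 | ccbabacccababcbcac
  23 |  12 | cccababcbcac

[2, 15, 3, 9, 17, 22, 5, 11, 8, 16, 4, 10, 0, 20, 18, 23, 1, 14, 21, 7, 19, 13, 6, 12]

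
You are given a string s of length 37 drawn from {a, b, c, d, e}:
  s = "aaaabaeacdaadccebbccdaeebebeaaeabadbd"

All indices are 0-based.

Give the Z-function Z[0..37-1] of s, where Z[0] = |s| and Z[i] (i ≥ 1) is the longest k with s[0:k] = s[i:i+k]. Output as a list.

Z[0]=37
i=1: i≥r, start 0; Z[1]=3 grow→box=[1,4)
i=2: min(r-i=2, Z[1]=3)=2; Z[2]=2
i=3: min(r-i=1, Z[2]=2)=1; Z[3]=1
i=4: i≥r, start 0; Z[4]=0
i=5: i≥r, start 0; Z[5]=1 grow→box=[5,6)
i=6: i≥r, start 0; Z[6]=0
i=7: i≥r, start 0; Z[7]=1 grow→box=[7,8)
i=8: i≥r, start 0; Z[8]=0
i=9: i≥r, start 0; Z[9]=0
i=10: i≥r, start 0; Z[10]=2 grow→box=[10,12)
i=11: min(r-i=1, Z[1]=3)=1; Z[11]=1
i=12: i≥r, start 0; Z[12]=0
i=13: i≥r, start 0; Z[13]=0
i=14: i≥r, start 0; Z[14]=0
i=15: i≥r, start 0; Z[15]=0
i=16: i≥r, start 0; Z[16]=0
i=17: i≥r, start 0; Z[17]=0
i=18: i≥r, start 0; Z[18]=0
i=19: i≥r, start 0; Z[19]=0
i=20: i≥r, start 0; Z[20]=0
i=21: i≥r, start 0; Z[21]=1 grow→box=[21,22)
i=22: i≥r, start 0; Z[22]=0
i=23: i≥r, start 0; Z[23]=0
i=24: i≥r, start 0; Z[24]=0
i=25: i≥r, start 0; Z[25]=0
i=26: i≥r, start 0; Z[26]=0
i=27: i≥r, start 0; Z[27]=0
i=28: i≥r, start 0; Z[28]=2 grow→box=[28,30)
i=29: min(r-i=1, Z[1]=3)=1; Z[29]=1
i=30: i≥r, start 0; Z[30]=0
i=31: i≥r, start 0; Z[31]=1 grow→box=[31,32)
i=32: i≥r, start 0; Z[32]=0
i=33: i≥r, start 0; Z[33]=1 grow→box=[33,34)
i=34: i≥r, start 0; Z[34]=0
i=35: i≥r, start 0; Z[35]=0
i=36: i≥r, start 0; Z[36]=0

[37, 3, 2, 1, 0, 1, 0, 1, 0, 0, 2, 1, 0, 0, 0, 0, 0, 0, 0, 0, 0, 1, 0, 0, 0, 0, 0, 0, 2, 1, 0, 1, 0, 1, 0, 0, 0]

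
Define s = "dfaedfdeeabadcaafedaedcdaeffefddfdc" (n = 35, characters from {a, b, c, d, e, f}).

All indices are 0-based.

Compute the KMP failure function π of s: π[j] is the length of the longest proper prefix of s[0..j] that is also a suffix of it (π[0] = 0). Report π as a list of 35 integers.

π[0] = 0
j=1 s[j]='f': π[1]=0 (border '')
j=2 s[j]='a': π[2]=0 (border '')
j=3 s[j]='e': π[3]=0 (border '')
j=4 s[j]='d': π[4]=1 (border 'd')
j=5 s[j]='f': π[5]=2 (border 'df')
j=6 s[j]='d': k: 2→0; π[6]=1 (border 'd')
j=7 s[j]='e': k: 1→0; π[7]=0 (border '')
j=8 s[j]='e': π[8]=0 (border '')
j=9 s[j]='a': π[9]=0 (border '')
j=10 s[j]='b': π[10]=0 (border '')
j=11 s[j]='a': π[11]=0 (border '')
j=12 s[j]='d': π[12]=1 (border 'd')
j=13 s[j]='c': k: 1→0; π[13]=0 (border '')
j=14 s[j]='a': π[14]=0 (border '')
j=15 s[j]='a': π[15]=0 (border '')
j=16 s[j]='f': π[16]=0 (border '')
j=17 s[j]='e': π[17]=0 (border '')
j=18 s[j]='d': π[18]=1 (border 'd')
j=19 s[j]='a': k: 1→0; π[19]=0 (border '')
j=20 s[j]='e': π[20]=0 (border '')
j=21 s[j]='d': π[21]=1 (border 'd')
j=22 s[j]='c': k: 1→0; π[22]=0 (border '')
j=23 s[j]='d': π[23]=1 (border 'd')
j=24 s[j]='a': k: 1→0; π[24]=0 (border '')
j=25 s[j]='e': π[25]=0 (border '')
j=26 s[j]='f': π[26]=0 (border '')
j=27 s[j]='f': π[27]=0 (border '')
j=28 s[j]='e': π[28]=0 (border '')
j=29 s[j]='f': π[29]=0 (border '')
j=30 s[j]='d': π[30]=1 (border 'd')
j=31 s[j]='d': k: 1→0; π[31]=1 (border 'd')
j=32 s[j]='f': π[32]=2 (border 'df')
j=33 s[j]='d': k: 2→0; π[33]=1 (border 'd')
j=34 s[j]='c': k: 1→0; π[34]=0 (border '')

[0, 0, 0, 0, 1, 2, 1, 0, 0, 0, 0, 0, 1, 0, 0, 0, 0, 0, 1, 0, 0, 1, 0, 1, 0, 0, 0, 0, 0, 0, 1, 1, 2, 1, 0]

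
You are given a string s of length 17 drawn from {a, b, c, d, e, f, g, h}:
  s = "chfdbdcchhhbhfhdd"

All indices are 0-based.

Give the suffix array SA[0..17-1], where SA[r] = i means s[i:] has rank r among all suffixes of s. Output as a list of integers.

[4, 11, 6, 0, 7, 16, 3, 5, 15, 2, 13, 10, 14, 1, 12, 9, 8]

sorted suffixes:
  #0 SA[0]=4  'bdcchhhbhfhdd'
  #1 SA[1]=11  'bhfhdd'
  #2 SA[2]=6  'cchhhbhfhdd'
  #3 SA[3]=0  'chfdbdcchhhbhfhdd'
  #4 SA[4]=7  'chhhbhfhdd'
  #5 SA[5]=16  'd'
  #6 SA[6]=3  'dbdcchhhbhfhdd'
  #7 SA[7]=5  'dcchhhbhfhdd'
  #8 SA[8]=15  'dd'
  #9 SA[9]=2  'fdbdcchhhbhfhdd'
  #10 SA[10]=13  'fhdd'
  #11 SA[11]=10  'hbhfhdd'
  #12 SA[12]=14  'hdd'
  #13 SA[13]=1  'hfdbdcchhhbhfhdd'
  #14 SA[14]=12  'hfhdd'
  #15 SA[15]=9  'hhbhfhdd'
  #16 SA[16]=8  'hhhbhfhdd'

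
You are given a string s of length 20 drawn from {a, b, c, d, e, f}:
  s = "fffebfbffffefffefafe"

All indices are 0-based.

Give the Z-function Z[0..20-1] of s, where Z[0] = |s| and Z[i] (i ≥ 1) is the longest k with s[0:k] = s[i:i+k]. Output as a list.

[20, 2, 1, 0, 0, 1, 0, 3, 4, 2, 1, 0, 4, 2, 1, 0, 1, 0, 1, 0]

Z[0]=20
i=1: fresh scan; Z[1]=2 grow→box=[1,3)
i=2: min(r-i=1, Z[1]=2)=1; Z[2]=1
i=3: fresh scan; Z[3]=0
i=4: fresh scan; Z[4]=0
i=5: fresh scan; Z[5]=1 grow→box=[5,6)
i=6: fresh scan; Z[6]=0
i=7: fresh scan; Z[7]=3 grow→box=[7,10)
i=8: min(r-i=2, Z[1]=2)=2; Z[8]=4 grow→box=[8,12)
i=9: min(r-i=3, Z[1]=2)=2; Z[9]=2
i=10: min(r-i=2, Z[2]=1)=1; Z[10]=1
i=11: min(r-i=1, Z[3]=0)=0; Z[11]=0
i=12: fresh scan; Z[12]=4 grow→box=[12,16)
i=13: min(r-i=3, Z[1]=2)=2; Z[13]=2
i=14: min(r-i=2, Z[2]=1)=1; Z[14]=1
i=15: min(r-i=1, Z[3]=0)=0; Z[15]=0
i=16: fresh scan; Z[16]=1 grow→box=[16,17)
i=17: fresh scan; Z[17]=0
i=18: fresh scan; Z[18]=1 grow→box=[18,19)
i=19: fresh scan; Z[19]=0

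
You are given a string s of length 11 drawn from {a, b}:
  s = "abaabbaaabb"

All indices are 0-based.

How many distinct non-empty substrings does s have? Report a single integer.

rank | idx | suffix
   0 |   6 | aaabb
   1 |   7 | aabb
   2 |   2 | aabbaaabb
   3 |   0 | abaabbaaabb
   4 |   8 | abb
   5 |   3 | abbaaabb
   6 |  10 | b
   7 |   5 | baaabb
   8 |   1 | baabbaaabb
   9 |   9 | bb
  10 |   4 | bbaaabb

SA = [6, 7, 2, 0, 8, 3, 10, 5, 1, 9, 4]
i: (SA[i-1],SA[i]) lcp shared
  1: (6,7) 2 'aa'
  2: (7,2) 4 'aabb'
  3: (2,0) 1 'a'
  4: (0,8) 2 'ab'
  5: (8,3) 3 'abb'
  6: (3,10) 0 ''
  7: (10,5) 1 'b'
  8: (5,1) 3 'baa'
  9: (1,9) 1 'b'
  10: (9,4) 2 'bb'

n(n+1)/2 = 11·12/2 = 66
Σ LCP = 0 + 2 + 4 + 1 + 2 + 3 + 0 + 1 + 3 + 1 + 2 = 19
distinct = 66 − 19 = 47

47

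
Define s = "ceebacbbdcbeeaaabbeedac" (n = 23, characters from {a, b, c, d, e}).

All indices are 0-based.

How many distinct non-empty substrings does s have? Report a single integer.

250

rank→(start, suffix):
  0 → (13, 'aaabbeedac')
  1 → (14, 'aabbeedac')
  2 → (15, 'abbeedac')
  3 → (21, 'ac')
  4 → (4, 'acbbdcbeeaaabbeedac')
  5 → (3, 'bacbbdcbeeaaabbeedac')
  6 → (6, 'bbdcbeeaaabbeedac')
  7 → (16, 'bbeedac')
  8 → (7, 'bdcbeeaaabbeedac')
  9 → (10, 'beeaaabbeedac')
  10 → (17, 'beedac')
  11 → (22, 'c')
  12 → (5, 'cbbdcbeeaaabbeedac')
  13 → (9, 'cbeeaaabbeedac')
  14 → (0, 'ceebacbbdcbeeaaabbeedac')
  15 → (20, 'dac')
  16 → (8, 'dcbeeaaabbeedac')
  17 → (12, 'eaaabbeedac')
  18 → (2, 'ebacbbdcbeeaaabbeedac')
  19 → (19, 'edac')
  20 → (11, 'eeaaabbeedac')
  21 → (1, 'eebacbbdcbeeaaabbeedac')
  22 → (18, 'eedac')

SA = [13, 14, 15, 21, 4, 3, 6, 16, 7, 10, 17, 22, 5, 9, 0, 20, 8, 12, 2, 19, 11, 1, 18]
[i] adj suffixes → lcp
  [1] 13/14 → 2 ('aa')
  [2] 14/15 → 1 ('a')
  [3] 15/21 → 1 ('a')
  [4] 21/4 → 2 ('ac')
  [5] 4/3 → 0 ('')
  [6] 3/6 → 1 ('b')
  [7] 6/16 → 2 ('bb')
  [8] 16/7 → 1 ('b')
  [9] 7/10 → 1 ('b')
  [10] 10/17 → 3 ('bee')
  [11] 17/22 → 0 ('')
  [12] 22/5 → 1 ('c')
  [13] 5/9 → 2 ('cb')
  [14] 9/0 → 1 ('c')
  [15] 0/20 → 0 ('')
  [16] 20/8 → 1 ('d')
  [17] 8/12 → 0 ('')
  [18] 12/2 → 1 ('e')
  [19] 2/19 → 1 ('e')
  [20] 19/11 → 1 ('e')
  [21] 11/1 → 2 ('ee')
  [22] 1/18 → 2 ('ee')

n(n+1)/2 = 23·24/2 = 276
Σ LCP = 0 + 2 + 1 + 1 + 2 + 0 + 1 + 2 + 1 + 1 + 3 + 0 + 1 + 2 + 1 + 0 + 1 + 0 + 1 + 1 + 1 + 2 + 2 = 26
distinct = 276 − 26 = 250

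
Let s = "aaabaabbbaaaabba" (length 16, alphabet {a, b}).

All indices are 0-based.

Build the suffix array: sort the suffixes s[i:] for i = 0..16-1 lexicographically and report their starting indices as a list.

rank→(start, suffix):
  0 → (15, 'a')
  1 → (9, 'aaaabba')
  2 → (0, 'aaabaabbbaaaabba')
  3 → (10, 'aaabba')
  4 → (1, 'aabaabbbaaaabba')
  5 → (11, 'aabba')
  6 → (4, 'aabbbaaaabba')
  7 → (2, 'abaabbbaaaabba')
  8 → (12, 'abba')
  9 → (5, 'abbbaaaabba')
  10 → (14, 'ba')
  11 → (8, 'baaaabba')
  12 → (3, 'baabbbaaaabba')
  13 → (13, 'bba')
  14 → (7, 'bbaaaabba')
  15 → (6, 'bbbaaaabba')

[15, 9, 0, 10, 1, 11, 4, 2, 12, 5, 14, 8, 3, 13, 7, 6]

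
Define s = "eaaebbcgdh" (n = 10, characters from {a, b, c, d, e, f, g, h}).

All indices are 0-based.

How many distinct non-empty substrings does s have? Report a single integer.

rank | idx | suffix
   0 |   1 | aaebbcgdh
   1 |   2 | aebbcgdh
   2 |   4 | bbcgdh
   3 |   5 | bcgdh
   4 |   6 | cgdh
   5 |   8 | dh
   6 |   0 | eaaebbcgdh
   7 |   3 | ebbcgdh
   8 |   7 | gdh
   9 |   9 | h

SA = [1, 2, 4, 5, 6, 8, 0, 3, 7, 9]
i: (SA[i-1],SA[i]) lcp shared
  1: (1,2) 1 'a'
  2: (2,4) 0 ''
  3: (4,5) 1 'b'
  4: (5,6) 0 ''
  5: (6,8) 0 ''
  6: (8,0) 0 ''
  7: (0,3) 1 'e'
  8: (3,7) 0 ''
  9: (7,9) 0 ''

n(n+1)/2 = 10·11/2 = 55
Σ LCP = 0 + 1 + 0 + 1 + 0 + 0 + 0 + 1 + 0 + 0 = 3
distinct = 55 − 3 = 52

52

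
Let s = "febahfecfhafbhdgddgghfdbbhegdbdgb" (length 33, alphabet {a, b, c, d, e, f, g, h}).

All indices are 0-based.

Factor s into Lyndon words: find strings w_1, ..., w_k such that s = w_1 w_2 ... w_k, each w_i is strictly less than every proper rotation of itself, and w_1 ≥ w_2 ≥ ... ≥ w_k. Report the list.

["f", "e", "b", "ahfecfh", "afbhdgddgghfdbbhegdbdgb"]

emit factor 1: 'f' (i=0, period=1)
emit factor 2: 'e' (i=1, period=1)
emit factor 3: 'b' (i=2, period=1)
emit factor 4: 'ahfecfh' (i=3, period=7)
emit factor 5: 'afbhdgddgghfdbbhegdbdgb' (i=10, period=23)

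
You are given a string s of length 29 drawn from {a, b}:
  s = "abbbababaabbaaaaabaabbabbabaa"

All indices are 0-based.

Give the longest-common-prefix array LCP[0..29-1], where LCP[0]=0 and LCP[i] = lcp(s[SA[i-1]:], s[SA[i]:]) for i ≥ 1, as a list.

[0, 1, 2, 4, 3, 2, 3, 5, 1, 4, 7, 3, 2, 4, 5, 3, 0, 3, 3, 6, 2, 5, 4, 3, 1, 3, 5, 4, 2]

sorted suffixes:
  #0 SA[0]=28  'a'
  #1 SA[1]=27  'aa'
  #2 SA[2]=12  'aaaaabaabbabbabaa'
  #3 SA[3]=13  'aaaabaabbabbabaa'
  #4 SA[4]=14  'aaabaabbabbabaa'
  #5 SA[5]=15  'aabaabbabbabaa'
  #6 SA[6]=8  'aabbaaaaabaabbabbabaa'
  #7 SA[7]=18  'aabbabbabaa'
  #8 SA[8]=25  'abaa'
  #9 SA[9]=6  'abaabbaaaaabaabbabbabaa'
  #10 SA[10]=16  'abaabbabbabaa'
  #11 SA[11]=4  'ababaabbaaaaabaabbabbabaa'
  #12 SA[12]=9  'abbaaaaabaabbabbabaa'
  #13 SA[13]=22  'abbabaa'
  #14 SA[14]=19  'abbabbabaa'
  #15 SA[15]=0  'abbbababaabbaaaaabaabbabbabaa'
  #16 SA[16]=26  'baa'
  #17 SA[17]=11  'baaaaabaabbabbabaa'
  #18 SA[18]=7  'baabbaaaaabaabbabbabaa'
  #19 SA[19]=17  'baabbabbabaa'
  #20 SA[20]=24  'babaa'
  #21 SA[21]=5  'babaabbaaaaabaabbabbabaa'
  #22 SA[22]=3  'bababaabbaaaaabaabbabbabaa'
  #23 SA[23]=21  'babbabaa'
  #24 SA[24]=10  'bbaaaaabaabbabbabaa'
  #25 SA[25]=23  'bbabaa'
  #26 SA[26]=2  'bbababaabbaaaaabaabbabbabaa'
  #27 SA[27]=20  'bbabbabaa'
  #28 SA[28]=1  'bbbababaabbaaaaabaabbabbabaa'

SA = [28, 27, 12, 13, 14, 15, 8, 18, 25, 6, 16, 4, 9, 22, 19, 0, 26, 11, 7, 17, 24, 5, 3, 21, 10, 23, 2, 20, 1]
[i] adj suffixes → lcp
  [1] 28/27 → 1 ('a')
  [2] 27/12 → 2 ('aa')
  [3] 12/13 → 4 ('aaaa')
  [4] 13/14 → 3 ('aaa')
  [5] 14/15 → 2 ('aa')
  [6] 15/8 → 3 ('aab')
  [7] 8/18 → 5 ('aabba')
  [8] 18/25 → 1 ('a')
  [9] 25/6 → 4 ('abaa')
  [10] 6/16 → 7 ('abaabba')
  [11] 16/4 → 3 ('aba')
  [12] 4/9 → 2 ('ab')
  [13] 9/22 → 4 ('abba')
  [14] 22/19 → 5 ('abbab')
  [15] 19/0 → 3 ('abb')
  [16] 0/26 → 0 ('')
  [17] 26/11 → 3 ('baa')
  [18] 11/7 → 3 ('baa')
  [19] 7/17 → 6 ('baabba')
  [20] 17/24 → 2 ('ba')
  [21] 24/5 → 5 ('babaa')
  [22] 5/3 → 4 ('baba')
  [23] 3/21 → 3 ('bab')
  [24] 21/10 → 1 ('b')
  [25] 10/23 → 3 ('bba')
  [26] 23/2 → 5 ('bbaba')
  [27] 2/20 → 4 ('bbab')
  [28] 20/1 → 2 ('bb')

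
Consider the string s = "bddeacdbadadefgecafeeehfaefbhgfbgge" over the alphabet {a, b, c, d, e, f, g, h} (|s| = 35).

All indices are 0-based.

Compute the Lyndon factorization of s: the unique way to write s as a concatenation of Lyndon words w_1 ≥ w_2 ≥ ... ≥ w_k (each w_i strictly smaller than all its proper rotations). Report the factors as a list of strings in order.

["bdde", "acdbadadefgecafeeehfaefbhgfbgge"]

emit factor 1: 'bdde' (i=0, period=4)
emit factor 2: 'acdbadadefgecafeeehfaefbhgfbgge' (i=4, period=31)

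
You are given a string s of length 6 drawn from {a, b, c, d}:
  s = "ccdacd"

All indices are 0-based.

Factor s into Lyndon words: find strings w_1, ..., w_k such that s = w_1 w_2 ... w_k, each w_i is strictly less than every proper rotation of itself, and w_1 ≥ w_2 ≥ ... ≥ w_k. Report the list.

emit factor 1: 'ccd' (i=0, period=3)
emit factor 2: 'acd' (i=3, period=3)

["ccd", "acd"]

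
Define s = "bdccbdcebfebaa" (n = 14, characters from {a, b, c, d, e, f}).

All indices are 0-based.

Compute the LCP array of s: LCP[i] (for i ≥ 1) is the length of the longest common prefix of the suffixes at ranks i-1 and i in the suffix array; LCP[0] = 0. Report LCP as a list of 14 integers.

[0, 1, 0, 1, 3, 1, 0, 1, 1, 0, 2, 0, 2, 0]

sorted suffixes:
  #0 SA[0]=13  'a'
  #1 SA[1]=12  'aa'
  #2 SA[2]=11  'baa'
  #3 SA[3]=0  'bdccbdcebfebaa'
  #4 SA[4]=4  'bdcebfebaa'
  #5 SA[5]=8  'bfebaa'
  #6 SA[6]=3  'cbdcebfebaa'
  #7 SA[7]=2  'ccbdcebfebaa'
  #8 SA[8]=6  'cebfebaa'
  #9 SA[9]=1  'dccbdcebfebaa'
  #10 SA[10]=5  'dcebfebaa'
  #11 SA[11]=10  'ebaa'
  #12 SA[12]=7  'ebfebaa'
  #13 SA[13]=9  'febaa'

SA = [13, 12, 11, 0, 4, 8, 3, 2, 6, 1, 5, 10, 7, 9]
[i] adj suffixes → lcp
  [1] 13/12 → 1 ('a')
  [2] 12/11 → 0 ('')
  [3] 11/0 → 1 ('b')
  [4] 0/4 → 3 ('bdc')
  [5] 4/8 → 1 ('b')
  [6] 8/3 → 0 ('')
  [7] 3/2 → 1 ('c')
  [8] 2/6 → 1 ('c')
  [9] 6/1 → 0 ('')
  [10] 1/5 → 2 ('dc')
  [11] 5/10 → 0 ('')
  [12] 10/7 → 2 ('eb')
  [13] 7/9 → 0 ('')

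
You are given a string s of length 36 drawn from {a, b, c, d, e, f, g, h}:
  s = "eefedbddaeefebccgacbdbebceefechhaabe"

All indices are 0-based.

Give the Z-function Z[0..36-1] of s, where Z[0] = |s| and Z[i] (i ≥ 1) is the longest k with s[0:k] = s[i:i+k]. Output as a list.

Z[0]=36
i=1: outside box; Z[1]=1 extend→box=[1,2)
i=2: outside box; Z[2]=0
i=3: outside box; Z[3]=1 extend→box=[3,4)
i=4: outside box; Z[4]=0
i=5: outside box; Z[5]=0
i=6: outside box; Z[6]=0
i=7: outside box; Z[7]=0
i=8: outside box; Z[8]=0
i=9: outside box; Z[9]=4 extend→box=[9,13)
i=10: min(r-i=3, Z[1]=1)=1; Z[10]=1
i=11: min(r-i=2, Z[2]=0)=0; Z[11]=0
i=12: min(r-i=1, Z[3]=1)=1; Z[12]=1
i=13: outside box; Z[13]=0
i=14: outside box; Z[14]=0
i=15: outside box; Z[15]=0
i=16: outside box; Z[16]=0
i=17: outside box; Z[17]=0
i=18: outside box; Z[18]=0
i=19: outside box; Z[19]=0
i=20: outside box; Z[20]=0
i=21: outside box; Z[21]=0
i=22: outside box; Z[22]=1 extend→box=[22,23)
i=23: outside box; Z[23]=0
i=24: outside box; Z[24]=0
i=25: outside box; Z[25]=4 extend→box=[25,29)
i=26: min(r-i=3, Z[1]=1)=1; Z[26]=1
i=27: min(r-i=2, Z[2]=0)=0; Z[27]=0
i=28: min(r-i=1, Z[3]=1)=1; Z[28]=1
i=29: outside box; Z[29]=0
i=30: outside box; Z[30]=0
i=31: outside box; Z[31]=0
i=32: outside box; Z[32]=0
i=33: outside box; Z[33]=0
i=34: outside box; Z[34]=0
i=35: outside box; Z[35]=1 extend→box=[35,36)

[36, 1, 0, 1, 0, 0, 0, 0, 0, 4, 1, 0, 1, 0, 0, 0, 0, 0, 0, 0, 0, 0, 1, 0, 0, 4, 1, 0, 1, 0, 0, 0, 0, 0, 0, 1]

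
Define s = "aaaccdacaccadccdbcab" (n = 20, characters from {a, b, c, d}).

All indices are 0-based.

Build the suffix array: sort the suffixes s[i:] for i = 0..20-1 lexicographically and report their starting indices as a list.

[0, 1, 18, 6, 8, 2, 11, 19, 16, 17, 7, 10, 9, 3, 13, 4, 14, 5, 15, 12]

rank→(start, suffix):
  0 → (0, 'aaaccdacaccadccdbcab')
  1 → (1, 'aaccdacaccadccdbcab')
  2 → (18, 'ab')
  3 → (6, 'acaccadccdbcab')
  4 → (8, 'accadccdbcab')
  5 → (2, 'accdacaccadccdbcab')
  6 → (11, 'adccdbcab')
  7 → (19, 'b')
  8 → (16, 'bcab')
  9 → (17, 'cab')
  10 → (7, 'caccadccdbcab')
  11 → (10, 'cadccdbcab')
  12 → (9, 'ccadccdbcab')
  13 → (3, 'ccdacaccadccdbcab')
  14 → (13, 'ccdbcab')
  15 → (4, 'cdacaccadccdbcab')
  16 → (14, 'cdbcab')
  17 → (5, 'dacaccadccdbcab')
  18 → (15, 'dbcab')
  19 → (12, 'dccdbcab')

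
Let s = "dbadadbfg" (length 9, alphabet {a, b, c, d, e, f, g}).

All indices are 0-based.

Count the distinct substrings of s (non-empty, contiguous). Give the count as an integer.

39

sorted suffixes:
  #0 SA[0]=2  'adadbfg'
  #1 SA[1]=4  'adbfg'
  #2 SA[2]=1  'badadbfg'
  #3 SA[3]=6  'bfg'
  #4 SA[4]=3  'dadbfg'
  #5 SA[5]=0  'dbadadbfg'
  #6 SA[6]=5  'dbfg'
  #7 SA[7]=7  'fg'
  #8 SA[8]=8  'g'

SA = [2, 4, 1, 6, 3, 0, 5, 7, 8]
rank  pair      lcp
   1  s[2:],s[4:]  2  'ad'
   2  s[4:],s[1:]  0  ''
   3  s[1:],s[6:]  1  'b'
   4  s[6:],s[3:]  0  ''
   5  s[3:],s[0:]  1  'd'
   6  s[0:],s[5:]  2  'db'
   7  s[5:],s[7:]  0  ''
   8  s[7:],s[8:]  0  ''

n(n+1)/2 = 9·10/2 = 45
Σ LCP = 0 + 2 + 0 + 1 + 0 + 1 + 2 + 0 + 0 = 6
distinct = 45 − 6 = 39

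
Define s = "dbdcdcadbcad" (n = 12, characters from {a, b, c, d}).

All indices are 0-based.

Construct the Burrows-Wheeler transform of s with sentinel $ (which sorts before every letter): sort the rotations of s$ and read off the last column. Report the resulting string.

dccddbddaa$cb

rank  rotation       last
    0  $dbdcdcadbcad  d
    1  ad$dbdcdcadbc  c
    2  adbcad$dbdcdc  c
    3  bcad$dbdcdcad  d
    4  bdcdcadbcad$d  d
    5  cad$dbdcdcadb  b
    6  cadbcad$dbdcd  d
    7  cdcadbcad$dbd  d
    8  d$dbdcdcadbca  a
    9  dbcad$dbdcdca  a
   10  dbdcdcadbcad$  $
   11  dcadbcad$dbdc  c
   12  dcdcadbcad$db  b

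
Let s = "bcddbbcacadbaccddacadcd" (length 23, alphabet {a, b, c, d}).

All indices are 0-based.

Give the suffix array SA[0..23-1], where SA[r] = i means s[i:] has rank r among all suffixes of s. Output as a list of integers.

sorted suffixes:
  #0 SA[0]=7  'acadbaccddacadcd'
  #1 SA[1]=17  'acadcd'
  #2 SA[2]=12  'accddacadcd'
  #3 SA[3]=9  'adbaccddacadcd'
  #4 SA[4]=19  'adcd'
  #5 SA[5]=11  'baccddacadcd'
  #6 SA[6]=4  'bbcacadbaccddacadcd'
  #7 SA[7]=5  'bcacadbaccddacadcd'
  #8 SA[8]=0  'bcddbbcacadbaccddacadcd'
  #9 SA[9]=6  'cacadbaccddacadcd'
  #10 SA[10]=8  'cadbaccddacadcd'
  #11 SA[11]=18  'cadcd'
  #12 SA[12]=13  'ccddacadcd'
  #13 SA[13]=21  'cd'
  #14 SA[14]=14  'cddacadcd'
  #15 SA[15]=1  'cddbbcacadbaccddacadcd'
  #16 SA[16]=22  'd'
  #17 SA[17]=16  'dacadcd'
  #18 SA[18]=10  'dbaccddacadcd'
  #19 SA[19]=3  'dbbcacadbaccddacadcd'
  #20 SA[20]=20  'dcd'
  #21 SA[21]=15  'ddacadcd'
  #22 SA[22]=2  'ddbbcacadbaccddacadcd'

[7, 17, 12, 9, 19, 11, 4, 5, 0, 6, 8, 18, 13, 21, 14, 1, 22, 16, 10, 3, 20, 15, 2]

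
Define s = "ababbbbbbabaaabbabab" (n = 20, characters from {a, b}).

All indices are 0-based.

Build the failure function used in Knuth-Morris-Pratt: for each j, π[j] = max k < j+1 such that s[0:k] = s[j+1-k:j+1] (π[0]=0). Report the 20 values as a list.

[0, 0, 1, 2, 0, 0, 0, 0, 0, 1, 2, 3, 1, 1, 2, 0, 1, 2, 3, 4]

π[0] = 0
j=1 s[j]='b': π[1]=0 (border '')
j=2 s[j]='a': π[2]=1 (border 'a')
j=3 s[j]='b': π[3]=2 (border 'ab')
j=4 s[j]='b': k: 2→0; π[4]=0 (border '')
j=5 s[j]='b': π[5]=0 (border '')
j=6 s[j]='b': π[6]=0 (border '')
j=7 s[j]='b': π[7]=0 (border '')
j=8 s[j]='b': π[8]=0 (border '')
j=9 s[j]='a': π[9]=1 (border 'a')
j=10 s[j]='b': π[10]=2 (border 'ab')
j=11 s[j]='a': π[11]=3 (border 'aba')
j=12 s[j]='a': k: 3→1→0; π[12]=1 (border 'a')
j=13 s[j]='a': k: 1→0; π[13]=1 (border 'a')
j=14 s[j]='b': π[14]=2 (border 'ab')
j=15 s[j]='b': k: 2→0; π[15]=0 (border '')
j=16 s[j]='a': π[16]=1 (border 'a')
j=17 s[j]='b': π[17]=2 (border 'ab')
j=18 s[j]='a': π[18]=3 (border 'aba')
j=19 s[j]='b': π[19]=4 (border 'abab')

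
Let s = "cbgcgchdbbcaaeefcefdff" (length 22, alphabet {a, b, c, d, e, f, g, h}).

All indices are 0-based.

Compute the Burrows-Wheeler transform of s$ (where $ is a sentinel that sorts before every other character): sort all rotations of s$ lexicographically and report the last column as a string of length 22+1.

rank  rotation                 last
    0  $cbgcgchdbbcaaeefcefdff  f
    1  aaeefcefdff$cbgcgchdbbc  c
    2  aeefcefdff$cbgcgchdbbca  a
    3  bbcaaeefcefdff$cbgcgchd  d
    4  bcaaeefcefdff$cbgcgchdb  b
    5  bgcgchdbbcaaeefcefdff$c  c
    6  caaeefcefdff$cbgcgchdbb  b
    7  cbgcgchdbbcaaeefcefdff$  $
    8  cefdff$cbgcgchdbbcaaeef  f
    9  cgchdbbcaaeefcefdff$cbg  g
   10  chdbbcaaeefcefdff$cbgcg  g
   11  dbbcaaeefcefdff$cbgcgch  h
   12  dff$cbgcgchdbbcaaeefcef  f
   13  eefcefdff$cbgcgchdbbcaa  a
   14  efcefdff$cbgcgchdbbcaae  e
   15  efdff$cbgcgchdbbcaaeefc  c
   16  f$cbgcgchdbbcaaeefcefdf  f
   17  fcefdff$cbgcgchdbbcaaee  e
   18  fdff$cbgcgchdbbcaaeefce  e
   19  ff$cbgcgchdbbcaaeefcefd  d
   20  gcgchdbbcaaeefcefdff$cb  b
   21  gchdbbcaaeefcefdff$cbgc  c
   22  hdbbcaaeefcefdff$cbgcgc  c

fcadbcb$fgghfaecfeedbcc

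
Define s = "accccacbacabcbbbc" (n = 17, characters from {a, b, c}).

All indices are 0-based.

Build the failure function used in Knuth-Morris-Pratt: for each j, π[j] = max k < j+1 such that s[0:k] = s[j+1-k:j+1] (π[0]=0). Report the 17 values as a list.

π[0] = 0
j=1 s[j]='c': π[1]=0 (border '')
j=2 s[j]='c': π[2]=0 (border '')
j=3 s[j]='c': π[3]=0 (border '')
j=4 s[j]='c': π[4]=0 (border '')
j=5 s[j]='a': π[5]=1 (border 'a')
j=6 s[j]='c': π[6]=2 (border 'ac')
j=7 s[j]='b': k: 2→0; π[7]=0 (border '')
j=8 s[j]='a': π[8]=1 (border 'a')
j=9 s[j]='c': π[9]=2 (border 'ac')
j=10 s[j]='a': k: 2→0; π[10]=1 (border 'a')
j=11 s[j]='b': k: 1→0; π[11]=0 (border '')
j=12 s[j]='c': π[12]=0 (border '')
j=13 s[j]='b': π[13]=0 (border '')
j=14 s[j]='b': π[14]=0 (border '')
j=15 s[j]='b': π[15]=0 (border '')
j=16 s[j]='c': π[16]=0 (border '')

[0, 0, 0, 0, 0, 1, 2, 0, 1, 2, 1, 0, 0, 0, 0, 0, 0]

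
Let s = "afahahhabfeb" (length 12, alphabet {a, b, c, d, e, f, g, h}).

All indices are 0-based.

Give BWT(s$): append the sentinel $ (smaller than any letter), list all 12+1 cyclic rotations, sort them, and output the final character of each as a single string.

bh$fheafabhaa

rank  rotation       last
    0  $afahahhabfeb  b
    1  abfeb$afahahh  h
    2  afahahhabfeb$  $
    3  ahahhabfeb$af  f
    4  ahhabfeb$afah  h
    5  b$afahahhabfe  e
    6  bfeb$afahahha  a
    7  eb$afahahhabf  f
    8  fahahhabfeb$a  a
    9  feb$afahahhab  b
   10  habfeb$afahah  h
   11  hahhabfeb$afa  a
   12  hhabfeb$afaha  a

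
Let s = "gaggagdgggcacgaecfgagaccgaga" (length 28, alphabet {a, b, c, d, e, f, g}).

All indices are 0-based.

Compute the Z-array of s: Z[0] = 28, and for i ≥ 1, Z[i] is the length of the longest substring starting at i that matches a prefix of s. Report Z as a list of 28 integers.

Z[0]=28
i=1: i≥r, start 0; Z[1]=0
i=2: i≥r, start 0; Z[2]=1 grow→box=[2,3)
i=3: i≥r, start 0; Z[3]=3 grow→box=[3,6)
i=4: min(r-i=2, Z[1]=0)=0; Z[4]=0
i=5: min(r-i=1, Z[2]=1)=1; Z[5]=1
i=6: i≥r, start 0; Z[6]=0
i=7: i≥r, start 0; Z[7]=1 grow→box=[7,8)
i=8: i≥r, start 0; Z[8]=1 grow→box=[8,9)
i=9: i≥r, start 0; Z[9]=1 grow→box=[9,10)
i=10: i≥r, start 0; Z[10]=0
i=11: i≥r, start 0; Z[11]=0
i=12: i≥r, start 0; Z[12]=0
i=13: i≥r, start 0; Z[13]=2 grow→box=[13,15)
i=14: min(r-i=1, Z[1]=0)=0; Z[14]=0
i=15: i≥r, start 0; Z[15]=0
i=16: i≥r, start 0; Z[16]=0
i=17: i≥r, start 0; Z[17]=0
i=18: i≥r, start 0; Z[18]=3 grow→box=[18,21)
i=19: min(r-i=2, Z[1]=0)=0; Z[19]=0
i=20: min(r-i=1, Z[2]=1)=1; Z[20]=2 grow→box=[20,22)
i=21: min(r-i=1, Z[1]=0)=0; Z[21]=0
i=22: i≥r, start 0; Z[22]=0
i=23: i≥r, start 0; Z[23]=0
i=24: i≥r, start 0; Z[24]=3 grow→box=[24,27)
i=25: min(r-i=2, Z[1]=0)=0; Z[25]=0
i=26: min(r-i=1, Z[2]=1)=1; Z[26]=2 grow→box=[26,28)
i=27: min(r-i=1, Z[1]=0)=0; Z[27]=0

[28, 0, 1, 3, 0, 1, 0, 1, 1, 1, 0, 0, 0, 2, 0, 0, 0, 0, 3, 0, 2, 0, 0, 0, 3, 0, 2, 0]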